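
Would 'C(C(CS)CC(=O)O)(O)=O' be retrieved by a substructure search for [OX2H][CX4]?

No

The pattern [OX2H][CX4] describes a hydroxyl oxygen bound to an sp3 (X4) carbon — an aliphatic alcohol.
The closest candidate here is a carboxylic acid group (-C(=O)OH), but the -OH is on a CX3 carbonyl carbon, not a CX4 carbon. No other fragment satisfies the full query, so there is no match.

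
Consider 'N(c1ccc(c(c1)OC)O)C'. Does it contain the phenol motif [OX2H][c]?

Yes

The pattern [OX2H][c] describes a hydroxyl oxygen attached to an aromatic carbon — a phenol.
The molecule carries a hydroxyl group (-OH), whose atoms satisfy every constraint of the query, so the pattern matches.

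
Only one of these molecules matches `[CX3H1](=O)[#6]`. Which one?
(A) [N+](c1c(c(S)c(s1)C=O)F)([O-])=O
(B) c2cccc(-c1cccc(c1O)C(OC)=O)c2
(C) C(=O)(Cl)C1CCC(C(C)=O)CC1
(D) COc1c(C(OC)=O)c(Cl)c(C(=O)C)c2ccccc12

A

[CX3H1](=O)[#6] describes an sp2 carbon with one H, double-bonded to O and single-bonded to carbon (an aldehyde).
(A) contains an aldehyde (-CHO), which satisfies every atom and bond constraint.
(B) has a methyl-ester group (-C(=O)OCH3) but the carbonyl carbon has H0, not H1.
(C) has an acetyl/ketone group (-C(=O)CH3) but the carbonyl carbon has H0 (two carbon neighbours), not H1.
(D) has an acetyl/ketone group (-C(=O)CH3) but the carbonyl carbon has H0 (two carbon neighbours), not H1.
So the answer is (A).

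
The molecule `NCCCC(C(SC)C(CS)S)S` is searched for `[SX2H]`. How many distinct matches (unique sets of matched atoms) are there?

3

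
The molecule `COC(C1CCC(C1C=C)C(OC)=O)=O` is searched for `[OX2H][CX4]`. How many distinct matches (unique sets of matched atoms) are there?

[OX2H][CX4] is the SMARTS for an aliphatic alcohol: a hydroxyl oxygen bound to an sp3 (X4) carbon.
No fragment in the molecule satisfies every constraint, giving 0 matches.

0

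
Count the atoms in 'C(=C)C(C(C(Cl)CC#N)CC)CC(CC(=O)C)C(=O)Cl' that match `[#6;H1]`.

Check the 20 heavy atoms by environment: 5× C (H2) → no; 5× C (H1) → match; 3× C (H0) → no; 1× N (H0) → no; 2× C (H3) → no; 2× O (H0) → no; 2× Cl (H0) → no.
That gives 5 matching atoms.

5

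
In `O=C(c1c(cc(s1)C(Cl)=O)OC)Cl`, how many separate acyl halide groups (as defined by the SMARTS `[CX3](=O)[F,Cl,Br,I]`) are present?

2

[CX3](=O)[F,Cl,Br,I] is the SMARTS for an acyl halide: a carbonyl carbon bonded to a halogen.
The molecule carries 2 separate instances of an acyl chloride (-C(=O)Cl) meeting every constraint; each maps to a distinct set of atoms, giving 2 matches.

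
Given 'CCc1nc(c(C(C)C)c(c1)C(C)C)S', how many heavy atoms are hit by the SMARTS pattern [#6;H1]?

3

Check the 15 heavy atoms by environment: 1× n (aromatic, H0) → no; 4× c (aromatic, H0) → no; 1× c (aromatic, H1) → match; 1× S (H1) → no; 1× C (H2) → no; 5× C (H3) → no; 2× C (H1) → match.
Summing the matching environments: 1 + 2 = 3 matching atoms.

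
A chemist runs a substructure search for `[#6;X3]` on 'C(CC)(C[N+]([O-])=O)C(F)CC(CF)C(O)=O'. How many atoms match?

Check the 16 heavy atoms by environment: 8× C (X4) → no; 1× C (X3) → match; 2× O (X1) → no; 1× O (X2) → no; 1× N (charge +1, X3) → no; 1× O (charge -1, X1) → no; 2× F (X1) → no.
That gives 1 matching atom.

1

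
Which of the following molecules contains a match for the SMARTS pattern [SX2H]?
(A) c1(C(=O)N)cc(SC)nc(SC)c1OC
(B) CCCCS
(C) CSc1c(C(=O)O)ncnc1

B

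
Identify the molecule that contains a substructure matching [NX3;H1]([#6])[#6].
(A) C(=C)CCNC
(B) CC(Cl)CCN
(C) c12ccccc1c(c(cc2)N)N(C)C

[NX3;H1]([#6])[#6] describes a trivalent nitrogen with one H, bonded to two carbons (a secondary amine).
(A) contains an N-methylamino group (-NHCH3), which satisfies every atom and bond constraint.
(B) has a primary amino group (-NH2) but the nitrogen has H2 and only one carbon neighbour.
(C) has a dimethylamino group (-N(CH3)2) but the nitrogen has H0, not H1.
So the answer is (A).

A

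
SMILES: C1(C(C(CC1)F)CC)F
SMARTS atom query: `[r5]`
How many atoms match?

5

The query [r5] means: r5 matches atoms in a five-membered ring.
Check the 9 heavy atoms by environment: 5× C (in 5-ring) → match; 2× F (acyclic) → no; 2× C (acyclic) → no.
That gives 5 matching atoms.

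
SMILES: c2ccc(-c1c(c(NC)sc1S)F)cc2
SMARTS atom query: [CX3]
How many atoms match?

0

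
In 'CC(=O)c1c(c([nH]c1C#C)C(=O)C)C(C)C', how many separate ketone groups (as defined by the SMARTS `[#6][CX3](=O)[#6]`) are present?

[#6][CX3](=O)[#6] is the SMARTS for a ketone: a carbonyl carbon (no H) flanked by two carbons.
The molecule carries 2 separate instances of an acetyl/ketone group (-C(=O)CH3) meeting every constraint; each maps to a distinct set of atoms, giving 2 matches.

2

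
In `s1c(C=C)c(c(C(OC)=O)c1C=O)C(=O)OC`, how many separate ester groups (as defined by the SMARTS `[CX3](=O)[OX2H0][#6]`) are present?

2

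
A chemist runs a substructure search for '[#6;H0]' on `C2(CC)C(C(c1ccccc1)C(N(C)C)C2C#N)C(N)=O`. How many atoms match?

3

The query [#6;H0] means: any carbon with no attached hydrogen.
Check the 21 heavy atoms by environment: 5× C (H1) → no; 1× C (H2) → no; 3× C (H3) → no; 2× C (H0) → match; 1× O (H0) → no; 1× N (H2) → no; 2× N (H0) → no; 1× c (aromatic, H0) → match; 5× c (aromatic, H1) → no.
Summing the matching environments: 2 + 1 = 3 matching atoms.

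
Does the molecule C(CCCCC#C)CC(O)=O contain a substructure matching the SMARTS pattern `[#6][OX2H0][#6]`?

The pattern [#6][OX2H0][#6] describes an aliphatic oxygen bridging two carbons with no H on the oxygen — an ether.
The closest candidate here is a carboxylic acid group (-C(=O)OH), but the -OH oxygen has H1; the =O is OX1, not OX2. No other fragment satisfies the full query, so there is no match.

No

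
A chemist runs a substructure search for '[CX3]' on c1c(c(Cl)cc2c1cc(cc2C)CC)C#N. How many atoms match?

0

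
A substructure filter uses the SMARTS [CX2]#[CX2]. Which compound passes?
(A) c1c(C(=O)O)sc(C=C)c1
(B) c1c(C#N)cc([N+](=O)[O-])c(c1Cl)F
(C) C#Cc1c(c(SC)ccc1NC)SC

C

[CX2]#[CX2] describes a carbon-carbon triple bond (an alkyne).
(A) has a vinyl group (-CH=CH2) but the C=C is a double bond; both carbons are CX3, not CX2.
(B) has a nitrile (-C#N) but the triple bond is C#N, not C#C.
(C) contains an ethynyl group (-C#CH), which satisfies every atom and bond constraint.
So the answer is (C).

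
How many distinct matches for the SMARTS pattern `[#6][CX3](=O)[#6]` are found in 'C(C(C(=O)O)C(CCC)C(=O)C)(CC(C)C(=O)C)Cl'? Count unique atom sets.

2

[#6][CX3](=O)[#6] is the SMARTS for a ketone: a carbonyl carbon (no H) flanked by two carbons.
The molecule carries 2 separate instances of an acetyl/ketone group (-C(=O)CH3) meeting every constraint; each maps to a distinct set of atoms, giving 2 matches.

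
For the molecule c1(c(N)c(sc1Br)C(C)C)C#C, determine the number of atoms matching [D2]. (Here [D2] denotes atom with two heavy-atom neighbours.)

The query [D2] means: atom with exactly two heavy-atom neighbours.
Check the 12 heavy atoms by environment: 1× s (aromatic, D2) → match; 4× c (aromatic, D3) → no; 1× C (D2) → match; 3× C (D1) → no; 1× N (D1) → no; 1× Br (D1) → no; 1× C (D3) → no.
Summing the matching environments: 1 + 1 = 2 matching atoms.

2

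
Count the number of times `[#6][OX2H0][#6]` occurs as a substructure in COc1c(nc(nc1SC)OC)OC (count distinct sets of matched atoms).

[#6][OX2H0][#6] is the SMARTS for an ether: an aliphatic oxygen bridging two carbons with no H on the oxygen.
The molecule carries 3 separate instances of a methoxy ether (-OCH3) meeting every constraint; each maps to a distinct set of atoms, giving 3 matches.

3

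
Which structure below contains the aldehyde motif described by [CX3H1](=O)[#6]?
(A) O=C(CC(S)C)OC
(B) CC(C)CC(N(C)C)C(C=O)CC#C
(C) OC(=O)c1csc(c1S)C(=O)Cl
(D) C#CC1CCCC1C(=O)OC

B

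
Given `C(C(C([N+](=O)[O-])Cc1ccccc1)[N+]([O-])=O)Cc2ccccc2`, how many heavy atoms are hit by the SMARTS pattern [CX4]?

5

The query [CX4] means: C with X4: aliphatic carbon with exactly 4 total connections (bonds + H).
Check the 23 heavy atoms by environment: 5× C (X4) → match; 12× c (aromatic, X3) → no; 2× N (charge +1, X3) → no; 2× O (charge -1, X1) → no; 2× O (X1) → no.
That gives 5 matching atoms.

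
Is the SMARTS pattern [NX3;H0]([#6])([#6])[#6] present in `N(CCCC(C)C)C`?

No

The pattern [NX3;H0]([#6])([#6])[#6] describes a trivalent nitrogen with no H, bonded to three carbons — a tertiary amine.
The closest candidate here is an N-methylamino group (-NHCH3), but the nitrogen still has one H (H1), not H0. No other fragment satisfies the full query, so there is no match.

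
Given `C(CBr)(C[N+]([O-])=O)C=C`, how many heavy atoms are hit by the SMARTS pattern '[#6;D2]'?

3

The query [#6;D2] means: any carbon bonded to exactly two heavy atoms.
Check the 9 heavy atoms by environment: 3× C (D2) → match; 1× C (D3) → no; 1× C (D1) → no; 1× Br (D1) → no; 1× N (charge +1, D3) → no; 1× O (charge -1, D1) → no; 1× O (D1) → no.
That gives 3 matching atoms.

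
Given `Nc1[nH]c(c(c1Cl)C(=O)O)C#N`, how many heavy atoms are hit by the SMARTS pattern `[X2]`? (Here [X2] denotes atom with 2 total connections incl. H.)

2

Check the 12 heavy atoms by environment: 1× n (aromatic, X3) → no; 4× c (aromatic, X3) → no; 1× Cl (X1) → no; 1× N (X3) → no; 1× C (X3) → no; 1× O (X1) → no; 1× O (X2) → match; 1× C (X2) → match; 1× N (X1) → no.
Summing the matching environments: 1 + 1 = 2 matching atoms.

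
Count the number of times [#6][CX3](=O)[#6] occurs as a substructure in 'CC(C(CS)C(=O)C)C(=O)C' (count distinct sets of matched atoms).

2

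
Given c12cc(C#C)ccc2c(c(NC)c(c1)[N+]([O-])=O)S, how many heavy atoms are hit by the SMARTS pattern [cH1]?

Check the 18 heavy atoms by environment: 6× c (aromatic, H0) → no; 4× c (aromatic, H1) → match; 1× S (H1) → no; 1× C (H0) → no; 1× C (H1) → no; 1× N (H1) → no; 1× C (H3) → no; 1× N (charge +1, H0) → no; 1× O (charge -1, H0) → no; 1× O (H0) → no.
That gives 4 matching atoms.

4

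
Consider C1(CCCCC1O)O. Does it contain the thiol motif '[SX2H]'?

No

The pattern [SX2H] describes an aliphatic sulfur with two connections, one being H — a thiol.
The closest candidate here is a hydroxyl group (-OH), but it is an -OH, not an -SH. No other fragment satisfies the full query, so there is no match.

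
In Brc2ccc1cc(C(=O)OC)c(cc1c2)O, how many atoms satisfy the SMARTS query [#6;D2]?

5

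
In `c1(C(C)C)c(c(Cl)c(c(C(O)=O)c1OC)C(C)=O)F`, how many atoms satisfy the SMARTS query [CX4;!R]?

5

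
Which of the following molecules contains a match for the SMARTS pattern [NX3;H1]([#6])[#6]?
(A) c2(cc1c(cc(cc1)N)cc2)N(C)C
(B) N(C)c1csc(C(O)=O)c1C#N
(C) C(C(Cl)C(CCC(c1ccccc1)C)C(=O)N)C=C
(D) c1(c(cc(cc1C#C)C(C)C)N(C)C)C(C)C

[NX3;H1]([#6])[#6] describes a trivalent nitrogen with one H, bonded to two carbons (a secondary amine).
(A) has a primary amino group (-NH2) but the nitrogen has H2 and only one carbon neighbour.
(B) contains an N-methylamino group (-NHCH3), which satisfies every atom and bond constraint.
(C) has a primary amide (-C(=O)NH2) but the -C(=O)NH2 nitrogen has H2, not H1.
(D) has a dimethylamino group (-N(CH3)2) but the nitrogen has H0, not H1.
So the answer is (B).

B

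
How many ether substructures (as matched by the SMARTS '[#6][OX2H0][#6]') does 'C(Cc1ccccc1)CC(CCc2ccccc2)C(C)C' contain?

0

[#6][OX2H0][#6] is the SMARTS for an ether: an aliphatic oxygen bridging two carbons with no H on the oxygen.
No fragment in the molecule satisfies every constraint, giving 0 matches.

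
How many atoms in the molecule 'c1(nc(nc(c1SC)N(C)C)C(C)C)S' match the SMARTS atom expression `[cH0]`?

4

Check the 15 heavy atoms by environment: 2× n (aromatic, H0) → no; 4× c (aromatic, H0) → match; 1× N (H0) → no; 5× C (H3) → no; 1× S (H1) → no; 1× C (H1) → no; 1× S (H0) → no.
That gives 4 matching atoms.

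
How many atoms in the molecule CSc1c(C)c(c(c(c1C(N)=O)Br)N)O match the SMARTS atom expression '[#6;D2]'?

0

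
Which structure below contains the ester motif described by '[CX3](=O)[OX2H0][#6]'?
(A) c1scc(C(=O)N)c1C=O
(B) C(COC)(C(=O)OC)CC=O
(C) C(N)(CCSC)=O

B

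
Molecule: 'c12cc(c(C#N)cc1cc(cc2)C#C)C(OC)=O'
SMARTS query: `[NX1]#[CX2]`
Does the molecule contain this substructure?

Yes

The pattern [NX1]#[CX2] describes a nitrogen triple-bonded to a two-connected carbon — a nitrile.
The molecule carries a nitrile (-C#N), whose atoms satisfy every constraint of the query, so the pattern matches.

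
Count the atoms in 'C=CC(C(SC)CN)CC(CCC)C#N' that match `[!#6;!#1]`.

The query [!#6;!#1] means: not carbon and not hydrogen — any heteroatom.
Check the 15 heavy atoms by environment: 12× C → no; 2× N → match; 1× S → match.
Summing the matching environments: 2 + 1 = 3 matching atoms.

3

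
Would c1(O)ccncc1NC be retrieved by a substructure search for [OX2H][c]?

Yes

The pattern [OX2H][c] describes a hydroxyl oxygen attached to an aromatic carbon — a phenol.
The molecule carries a hydroxyl group (-OH), whose atoms satisfy every constraint of the query, so the pattern matches.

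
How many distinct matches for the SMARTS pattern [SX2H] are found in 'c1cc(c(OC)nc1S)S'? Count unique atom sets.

[SX2H] is the SMARTS for a thiol: an aliphatic sulfur with two connections, one being H.
The molecule carries 2 separate instances of a thiol (-SH) meeting every constraint; each maps to a distinct set of atoms, giving 2 matches.

2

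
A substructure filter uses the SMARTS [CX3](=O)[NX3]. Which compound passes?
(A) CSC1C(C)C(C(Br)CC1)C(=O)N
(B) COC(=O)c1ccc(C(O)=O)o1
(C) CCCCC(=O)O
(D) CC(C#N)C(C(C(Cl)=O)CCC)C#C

A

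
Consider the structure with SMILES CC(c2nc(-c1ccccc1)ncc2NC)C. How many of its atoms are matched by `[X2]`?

The query [X2] means: any atom with exactly two total connections (bonds + H).
Check the 17 heavy atoms by environment: 2× n (aromatic, X2) → match; 10× c (aromatic, X3) → no; 1× N (X3) → no; 4× C (X4) → no.
That gives 2 matching atoms.

2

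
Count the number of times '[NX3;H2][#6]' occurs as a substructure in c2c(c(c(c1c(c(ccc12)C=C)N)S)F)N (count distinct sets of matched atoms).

2

[NX3;H2][#6] is the SMARTS for a primary amine: a trivalent nitrogen with two H attached to carbon.
The molecule carries 2 separate instances of a primary amino group (-NH2) meeting every constraint; each maps to a distinct set of atoms, giving 2 matches.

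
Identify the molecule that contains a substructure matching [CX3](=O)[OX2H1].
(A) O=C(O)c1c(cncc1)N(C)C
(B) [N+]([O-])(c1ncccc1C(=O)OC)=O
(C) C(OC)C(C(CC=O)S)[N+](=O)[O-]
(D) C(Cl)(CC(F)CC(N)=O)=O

A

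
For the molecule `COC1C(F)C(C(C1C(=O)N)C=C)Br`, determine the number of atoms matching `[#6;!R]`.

4

The query [#6;!R] means: carbon not in any ring.
Check the 14 heavy atoms by environment: 5× C (in 5-ring) → no; 4× C (acyclic) → match; 2× O (acyclic) → no; 1× N (acyclic) → no; 1× Br (acyclic) → no; 1× F (acyclic) → no.
That gives 4 matching atoms.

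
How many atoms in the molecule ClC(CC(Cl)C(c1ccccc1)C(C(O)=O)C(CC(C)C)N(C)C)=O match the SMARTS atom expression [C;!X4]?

2

The query [C;!X4] means: aliphatic carbon that does not have four total connections.
Check the 25 heavy atoms by environment: 11× C (X4) → no; 1× N (X3) → no; 2× C (X3) → match; 2× O (X1) → no; 2× Cl (X1) → no; 1× O (X2) → no; 6× c (aromatic, X3) → no.
That gives 2 matching atoms.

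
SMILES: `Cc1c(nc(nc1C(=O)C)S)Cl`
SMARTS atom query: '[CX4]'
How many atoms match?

2

The query [CX4] means: C with X4: aliphatic carbon with exactly 4 total connections (bonds + H).
Check the 12 heavy atoms by environment: 2× n (aromatic, X2) → no; 4× c (aromatic, X3) → no; 1× C (X3) → no; 1× O (X1) → no; 2× C (X4) → match; 1× Cl (X1) → no; 1× S (X2) → no.
That gives 2 matching atoms.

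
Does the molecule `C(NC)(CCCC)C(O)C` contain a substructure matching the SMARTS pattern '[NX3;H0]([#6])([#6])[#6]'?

The pattern [NX3;H0]([#6])([#6])[#6] describes a trivalent nitrogen with no H, bonded to three carbons — a tertiary amine.
The closest candidate here is an N-methylamino group (-NHCH3), but the nitrogen still has one H (H1), not H0. No other fragment satisfies the full query, so there is no match.

No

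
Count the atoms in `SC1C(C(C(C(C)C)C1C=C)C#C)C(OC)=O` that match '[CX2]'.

2

The query [CX2] means: C with X2: aliphatic carbon with exactly 2 total connections.
Check the 17 heavy atoms by environment: 9× C (X4) → no; 3× C (X3) → no; 1× O (X1) → no; 1× O (X2) → no; 1× S (X2) → no; 2× C (X2) → match.
That gives 2 matching atoms.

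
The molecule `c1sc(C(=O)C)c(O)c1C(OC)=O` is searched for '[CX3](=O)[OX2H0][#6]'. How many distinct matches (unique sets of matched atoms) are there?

1

[CX3](=O)[OX2H0][#6] is the SMARTS for an ester: a carbonyl carbon bonded to an oxygen that is itself bonded to carbon (no H on that O).
Exactly one fragment in the molecule meets all constraints, giving 1 match.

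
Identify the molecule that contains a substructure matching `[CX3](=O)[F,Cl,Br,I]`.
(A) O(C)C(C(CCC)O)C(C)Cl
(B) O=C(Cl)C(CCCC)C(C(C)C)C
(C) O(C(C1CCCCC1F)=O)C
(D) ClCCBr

B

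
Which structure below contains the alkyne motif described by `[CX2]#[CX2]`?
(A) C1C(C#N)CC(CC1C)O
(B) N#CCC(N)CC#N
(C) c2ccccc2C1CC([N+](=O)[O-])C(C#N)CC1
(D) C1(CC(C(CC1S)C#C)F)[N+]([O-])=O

D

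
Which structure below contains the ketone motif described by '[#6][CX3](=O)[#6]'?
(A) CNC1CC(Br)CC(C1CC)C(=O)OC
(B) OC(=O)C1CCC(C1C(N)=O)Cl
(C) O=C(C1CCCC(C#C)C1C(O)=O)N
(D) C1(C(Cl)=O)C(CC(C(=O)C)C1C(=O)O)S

[#6][CX3](=O)[#6] describes a carbonyl carbon (no H) flanked by two carbons (a ketone).
(A) has a methyl-ester group (-C(=O)OCH3) but one neighbour of the carbonyl carbon is O, not C.
(B) has a carboxylic acid group (-C(=O)OH) but one neighbour of the carbonyl carbon is O, not C.
(C) has a primary amide (-C(=O)NH2) but one neighbour of the carbonyl carbon is N, not C.
(D) contains an acetyl/ketone group (-C(=O)CH3), which satisfies every atom and bond constraint.
So the answer is (D).

D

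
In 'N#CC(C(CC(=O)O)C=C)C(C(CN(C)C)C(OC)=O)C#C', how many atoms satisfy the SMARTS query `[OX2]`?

The query [OX2] means: aliphatic oxygen with two total connections — ether, hydroxyl, or ester single-bond O.
Check the 22 heavy atoms by environment: 9× C (X4) → no; 4× C (X3) → no; 1× N (X3) → no; 3× C (X2) → no; 2× O (X1) → no; 2× O (X2) → match; 1× N (X1) → no.
That gives 2 matching atoms.

2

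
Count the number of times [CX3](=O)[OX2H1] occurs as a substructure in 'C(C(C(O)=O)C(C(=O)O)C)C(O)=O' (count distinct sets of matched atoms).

[CX3](=O)[OX2H1] is the SMARTS for a carboxylic acid: an sp2 carbon double-bonded to O and single-bonded to an -OH oxygen.
The molecule carries 3 separate instances of a carboxylic acid group (-C(=O)OH) meeting every constraint; each maps to a distinct set of atoms, giving 3 matches.

3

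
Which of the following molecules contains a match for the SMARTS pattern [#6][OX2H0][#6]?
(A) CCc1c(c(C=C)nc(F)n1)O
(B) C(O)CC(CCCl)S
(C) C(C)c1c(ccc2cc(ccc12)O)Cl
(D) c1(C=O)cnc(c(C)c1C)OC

D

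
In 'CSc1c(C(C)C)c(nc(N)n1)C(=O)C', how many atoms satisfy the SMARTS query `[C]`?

The query [C] means: uppercase C matches aliphatic (non-aromatic) carbon only.
Check the 15 heavy atoms by environment: 2× n (aromatic) → no; 4× c (aromatic) → no; 6× C → match; 1× O → no; 1× N → no; 1× S → no.
That gives 6 matching atoms.

6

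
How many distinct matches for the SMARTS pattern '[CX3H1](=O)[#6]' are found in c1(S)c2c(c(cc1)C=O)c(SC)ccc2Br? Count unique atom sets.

1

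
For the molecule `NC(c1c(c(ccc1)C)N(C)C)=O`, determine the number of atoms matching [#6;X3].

The query [#6;X3] means: any carbon (aromatic or not) with three total connections.
Check the 13 heavy atoms by environment: 6× c (aromatic, X3) → match; 2× N (X3) → no; 3× C (X4) → no; 1× C (X3) → match; 1× O (X1) → no.
Summing the matching environments: 6 + 1 = 7 matching atoms.

7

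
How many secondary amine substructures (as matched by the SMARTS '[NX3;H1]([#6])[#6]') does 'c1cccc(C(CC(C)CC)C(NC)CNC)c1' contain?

2

[NX3;H1]([#6])[#6] is the SMARTS for a secondary amine: a trivalent nitrogen with one H, bonded to two carbons.
The molecule carries 2 separate instances of an N-methylamino group (-NHCH3) meeting every constraint; each maps to a distinct set of atoms, giving 2 matches.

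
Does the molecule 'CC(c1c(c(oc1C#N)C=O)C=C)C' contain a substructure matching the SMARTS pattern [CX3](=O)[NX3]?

No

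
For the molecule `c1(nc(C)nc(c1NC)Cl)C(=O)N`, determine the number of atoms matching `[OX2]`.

0

The query [OX2] means: aliphatic oxygen with two total connections — ether, hydroxyl, or ester single-bond O.
Check the 13 heavy atoms by environment: 2× n (aromatic, X2) → no; 4× c (aromatic, X3) → no; 2× N (X3) → no; 2× C (X4) → no; 1× C (X3) → no; 1× O (X1) → no; 1× Cl (X1) → no.
No environment satisfies the query, so 0 matching atoms.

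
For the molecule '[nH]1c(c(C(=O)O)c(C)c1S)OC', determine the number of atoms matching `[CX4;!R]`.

2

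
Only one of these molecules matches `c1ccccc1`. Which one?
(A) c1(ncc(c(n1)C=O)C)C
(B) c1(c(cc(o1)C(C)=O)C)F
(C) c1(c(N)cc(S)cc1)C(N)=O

C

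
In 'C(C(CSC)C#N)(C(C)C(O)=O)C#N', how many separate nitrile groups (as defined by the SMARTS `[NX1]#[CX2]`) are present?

2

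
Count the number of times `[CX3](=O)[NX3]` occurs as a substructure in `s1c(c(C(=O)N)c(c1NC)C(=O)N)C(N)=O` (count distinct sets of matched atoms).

3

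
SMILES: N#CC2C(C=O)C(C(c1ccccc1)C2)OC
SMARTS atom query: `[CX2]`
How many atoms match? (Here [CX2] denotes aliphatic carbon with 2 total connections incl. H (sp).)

1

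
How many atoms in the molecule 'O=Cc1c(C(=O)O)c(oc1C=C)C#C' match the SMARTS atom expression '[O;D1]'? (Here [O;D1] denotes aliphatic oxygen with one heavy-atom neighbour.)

3

Check the 14 heavy atoms by environment: 1× o (aromatic, D2) → no; 4× c (aromatic, D3) → no; 3× C (D2) → no; 2× C (D1) → no; 3× O (D1) → match; 1× C (D3) → no.
That gives 3 matching atoms.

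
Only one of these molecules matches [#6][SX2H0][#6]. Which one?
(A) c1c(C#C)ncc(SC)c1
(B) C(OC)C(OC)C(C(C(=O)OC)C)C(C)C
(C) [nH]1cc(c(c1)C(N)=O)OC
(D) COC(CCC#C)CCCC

[#6][SX2H0][#6] describes an aliphatic sulfur bridging two carbons with no H on the sulfur (a thioether).
(A) contains a methylthio ether (-SCH3), which satisfies every atom and bond constraint.
(B) has a methoxy ether (-OCH3) but the bridging atom is O, not S.
(C) has a methoxy ether (-OCH3) but the bridging atom is O, not S.
(D) has a methoxy ether (-OCH3) but the bridging atom is O, not S.
So the answer is (A).

A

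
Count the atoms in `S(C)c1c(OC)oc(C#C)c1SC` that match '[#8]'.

The query [#8] means: #8 matches any oxygen atom.
Check the 13 heavy atoms by environment: 1× o (aromatic) → match; 4× c (aromatic) → no; 5× C → no; 1× O → match; 2× S → no.
Summing the matching environments: 1 + 1 = 2 matching atoms.

2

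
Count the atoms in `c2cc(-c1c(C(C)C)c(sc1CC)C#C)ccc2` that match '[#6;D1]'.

4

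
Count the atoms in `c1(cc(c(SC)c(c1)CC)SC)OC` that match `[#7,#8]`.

The query [#7,#8] means: nitrogen or oxygen (comma = OR).
Check the 14 heavy atoms by environment: 6× c (aromatic) → no; 5× C → no; 2× S → no; 1× O → match.
That gives 1 matching atom.

1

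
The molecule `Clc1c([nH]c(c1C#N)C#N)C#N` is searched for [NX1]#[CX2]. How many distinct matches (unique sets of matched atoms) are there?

[NX1]#[CX2] is the SMARTS for a nitrile: a nitrogen triple-bonded to a two-connected carbon.
The molecule carries 3 separate instances of a nitrile (-C#N) meeting every constraint; each maps to a distinct set of atoms, giving 3 matches.

3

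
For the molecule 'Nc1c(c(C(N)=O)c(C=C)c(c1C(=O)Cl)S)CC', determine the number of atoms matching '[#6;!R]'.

6

Check the 18 heavy atoms by environment: 6× c (aromatic, in 6-ring) → no; 6× C (acyclic) → match; 2× O (acyclic) → no; 1× Cl (acyclic) → no; 1× S (acyclic) → no; 2× N (acyclic) → no.
That gives 6 matching atoms.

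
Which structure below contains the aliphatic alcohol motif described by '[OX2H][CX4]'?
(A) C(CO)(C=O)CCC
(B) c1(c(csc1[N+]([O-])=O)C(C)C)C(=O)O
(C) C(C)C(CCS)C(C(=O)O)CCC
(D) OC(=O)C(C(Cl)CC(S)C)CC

A

[OX2H][CX4] describes a hydroxyl oxygen bound to an sp3 (X4) carbon (an aliphatic alcohol).
(A) contains a hydroxyl group (-OH), which satisfies every atom and bond constraint.
(B) has a carboxylic acid group (-C(=O)OH) but the -OH is on a CX3 carbonyl carbon, not a CX4 carbon.
(C) has a carboxylic acid group (-C(=O)OH) but the -OH is on a CX3 carbonyl carbon, not a CX4 carbon.
(D) has a carboxylic acid group (-C(=O)OH) but the -OH is on a CX3 carbonyl carbon, not a CX4 carbon.
So the answer is (A).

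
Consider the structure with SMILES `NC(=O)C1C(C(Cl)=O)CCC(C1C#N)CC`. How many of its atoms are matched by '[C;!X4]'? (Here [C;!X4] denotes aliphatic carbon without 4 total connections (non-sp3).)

3

The query [C;!X4] means: aliphatic carbon that does not have four total connections.
Check the 16 heavy atoms by environment: 8× C (X4) → no; 2× C (X3) → match; 2× O (X1) → no; 1× Cl (X1) → no; 1× C (X2) → match; 1× N (X1) → no; 1× N (X3) → no.
Summing the matching environments: 2 + 1 = 3 matching atoms.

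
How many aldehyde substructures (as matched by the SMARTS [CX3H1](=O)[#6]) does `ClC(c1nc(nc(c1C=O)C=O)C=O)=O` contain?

3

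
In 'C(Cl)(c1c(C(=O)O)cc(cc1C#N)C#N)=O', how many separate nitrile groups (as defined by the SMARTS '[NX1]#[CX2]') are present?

2

[NX1]#[CX2] is the SMARTS for a nitrile: a nitrogen triple-bonded to a two-connected carbon.
The molecule carries 2 separate instances of a nitrile (-C#N) meeting every constraint; each maps to a distinct set of atoms, giving 2 matches.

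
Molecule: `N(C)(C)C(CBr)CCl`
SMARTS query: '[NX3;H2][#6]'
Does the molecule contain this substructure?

No

The pattern [NX3;H2][#6] describes a trivalent nitrogen with two H attached to carbon — a primary amine.
The closest candidate here is a dimethylamino group (-N(CH3)2), but the nitrogen has H0, not H2. No other fragment satisfies the full query, so there is no match.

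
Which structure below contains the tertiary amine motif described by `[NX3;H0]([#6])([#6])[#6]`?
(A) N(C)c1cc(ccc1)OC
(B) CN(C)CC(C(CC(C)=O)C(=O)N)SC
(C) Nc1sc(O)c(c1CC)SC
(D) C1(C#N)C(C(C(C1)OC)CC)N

B

[NX3;H0]([#6])([#6])[#6] describes a trivalent nitrogen with no H, bonded to three carbons (a tertiary amine).
(A) has an N-methylamino group (-NHCH3) but the nitrogen still has one H (H1), not H0.
(B) contains a dimethylamino group (-N(CH3)2), which satisfies every atom and bond constraint.
(C) has a primary amino group (-NH2) but the nitrogen has H2, not H0 with three carbons.
(D) has a primary amino group (-NH2) but the nitrogen has H2, not H0 with three carbons.
So the answer is (B).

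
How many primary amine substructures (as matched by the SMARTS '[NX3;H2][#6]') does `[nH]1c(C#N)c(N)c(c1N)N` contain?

3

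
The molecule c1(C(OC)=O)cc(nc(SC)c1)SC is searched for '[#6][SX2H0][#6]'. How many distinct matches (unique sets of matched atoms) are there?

2

[#6][SX2H0][#6] is the SMARTS for a thioether: an aliphatic sulfur bridging two carbons with no H on the sulfur.
The molecule carries 2 separate instances of a methylthio ether (-SCH3) meeting every constraint; each maps to a distinct set of atoms, giving 2 matches.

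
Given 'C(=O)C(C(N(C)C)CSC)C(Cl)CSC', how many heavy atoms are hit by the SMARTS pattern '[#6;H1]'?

4

The query [#6;H1] means: any carbon bearing exactly one hydrogen.
Check the 15 heavy atoms by environment: 2× C (H2) → no; 4× C (H1) → match; 1× O (H0) → no; 1× N (H0) → no; 4× C (H3) → no; 1× Cl (H0) → no; 2× S (H0) → no.
That gives 4 matching atoms.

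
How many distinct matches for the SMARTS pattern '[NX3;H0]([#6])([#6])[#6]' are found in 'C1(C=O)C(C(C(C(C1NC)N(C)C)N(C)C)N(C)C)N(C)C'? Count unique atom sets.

4

[NX3;H0]([#6])([#6])[#6] is the SMARTS for a tertiary amine: a trivalent nitrogen with no H, bonded to three carbons.
The molecule carries 4 separate instances of a dimethylamino group (-N(CH3)2) meeting every constraint; each maps to a distinct set of atoms, giving 4 matches.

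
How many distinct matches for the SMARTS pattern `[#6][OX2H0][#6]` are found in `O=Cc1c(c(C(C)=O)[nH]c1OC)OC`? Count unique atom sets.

2

[#6][OX2H0][#6] is the SMARTS for an ether: an aliphatic oxygen bridging two carbons with no H on the oxygen.
The molecule carries 2 separate instances of a methoxy ether (-OCH3) meeting every constraint; each maps to a distinct set of atoms, giving 2 matches.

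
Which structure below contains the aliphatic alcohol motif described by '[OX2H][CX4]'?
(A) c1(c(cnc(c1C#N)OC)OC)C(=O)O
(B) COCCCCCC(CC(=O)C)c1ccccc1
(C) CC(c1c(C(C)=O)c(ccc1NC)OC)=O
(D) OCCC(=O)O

D

[OX2H][CX4] describes a hydroxyl oxygen bound to an sp3 (X4) carbon (an aliphatic alcohol).
(A) has a methoxy ether (-OCH3) but the oxygen has H0 (ether), not H1.
(B) has a methoxy ether (-OCH3) but the oxygen has H0 (ether), not H1.
(C) has a methoxy ether (-OCH3) but the oxygen has H0 (ether), not H1.
(D) contains a hydroxyl group (-OH), which satisfies every atom and bond constraint.
So the answer is (D).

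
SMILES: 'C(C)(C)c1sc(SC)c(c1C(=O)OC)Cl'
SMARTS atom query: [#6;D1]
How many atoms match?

The query [#6;D1] means: carbon bonded to exactly one heavy atom.
Check the 15 heavy atoms by environment: 1× s (aromatic, D2) → no; 4× c (aromatic, D3) → no; 2× C (D3) → no; 1× O (D1) → no; 1× O (D2) → no; 4× C (D1) → match; 1× S (D2) → no; 1× Cl (D1) → no.
That gives 4 matching atoms.

4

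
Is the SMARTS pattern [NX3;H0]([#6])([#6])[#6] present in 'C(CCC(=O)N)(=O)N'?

The pattern [NX3;H0]([#6])([#6])[#6] describes a trivalent nitrogen with no H, bonded to three carbons — a tertiary amine.
The closest candidate here is a primary amide (-C(=O)NH2), but the amide nitrogen has H2 and only one carbon neighbour. No other fragment satisfies the full query, so there is no match.

No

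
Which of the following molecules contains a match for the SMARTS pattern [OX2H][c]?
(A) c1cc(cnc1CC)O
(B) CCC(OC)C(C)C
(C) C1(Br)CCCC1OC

A

[OX2H][c] describes a hydroxyl oxygen attached to an aromatic carbon (a phenol).
(A) contains a hydroxyl group (-OH), which satisfies every atom and bond constraint.
(B) has a methoxy ether (-OCH3) but the oxygen has H0, not H1.
(C) has a methoxy ether (-OCH3) but the oxygen has H0, not H1.
So the answer is (A).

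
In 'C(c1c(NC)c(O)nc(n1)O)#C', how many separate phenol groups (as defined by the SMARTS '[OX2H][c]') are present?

[OX2H][c] is the SMARTS for a phenol: a hydroxyl oxygen attached to an aromatic carbon.
The molecule carries 2 separate instances of a hydroxyl group (-OH) meeting every constraint; each maps to a distinct set of atoms, giving 2 matches.

2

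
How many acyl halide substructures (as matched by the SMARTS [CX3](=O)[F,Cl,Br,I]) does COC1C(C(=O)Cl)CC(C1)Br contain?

1

[CX3](=O)[F,Cl,Br,I] is the SMARTS for an acyl halide: a carbonyl carbon bonded to a halogen.
Exactly one fragment in the molecule meets all constraints, giving 1 match.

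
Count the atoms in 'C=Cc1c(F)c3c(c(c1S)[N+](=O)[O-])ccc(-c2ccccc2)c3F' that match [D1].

The query [D1] means: atom with exactly one heavy-atom neighbour (degree 1).
Check the 24 heavy atoms by environment: 9× c (aromatic, D3) → no; 7× c (aromatic, D2) → no; 2× F (D1) → match; 1× C (D2) → no; 1× C (D1) → match; 1× N (charge +1, D3) → no; 1× O (charge -1, D1) → match; 1× O (D1) → match; 1× S (D1) → match.
Summing the matching environments: 2 + 1 + 1 + 1 + 1 = 6 matching atoms.

6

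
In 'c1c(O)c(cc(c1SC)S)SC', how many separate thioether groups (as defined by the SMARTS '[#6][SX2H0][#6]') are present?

2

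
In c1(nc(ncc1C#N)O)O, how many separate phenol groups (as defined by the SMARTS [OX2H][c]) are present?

2

[OX2H][c] is the SMARTS for a phenol: a hydroxyl oxygen attached to an aromatic carbon.
The molecule carries 2 separate instances of a hydroxyl group (-OH) meeting every constraint; each maps to a distinct set of atoms, giving 2 matches.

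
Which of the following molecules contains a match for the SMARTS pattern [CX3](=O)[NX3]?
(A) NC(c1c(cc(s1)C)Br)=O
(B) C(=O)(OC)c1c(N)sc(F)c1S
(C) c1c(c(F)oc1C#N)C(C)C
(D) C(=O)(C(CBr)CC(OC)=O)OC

[CX3](=O)[NX3] describes a carbonyl carbon bonded to a trivalent nitrogen (an amide).
(A) contains a primary amide (-C(=O)NH2), which satisfies every atom and bond constraint.
(B) has a primary amino group (-NH2) but the -NH2 is not attached to a carbonyl carbon.
(C) has a nitrile (-C#N) but the nitrile N is NX1 (triple-bonded), not NX3.
(D) has a methyl-ester group (-C(=O)OCH3) but the carbonyl is bonded to O, not to an NX3 nitrogen.
So the answer is (A).

A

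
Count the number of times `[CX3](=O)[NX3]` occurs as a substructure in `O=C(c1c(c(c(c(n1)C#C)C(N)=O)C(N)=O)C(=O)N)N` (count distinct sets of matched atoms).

[CX3](=O)[NX3] is the SMARTS for an amide: a carbonyl carbon bonded to a trivalent nitrogen.
The molecule carries 4 separate instances of a primary amide (-C(=O)NH2) meeting every constraint; each maps to a distinct set of atoms, giving 4 matches.

4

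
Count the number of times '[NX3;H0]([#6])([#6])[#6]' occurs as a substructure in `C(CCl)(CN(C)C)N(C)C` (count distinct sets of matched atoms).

[NX3;H0]([#6])([#6])[#6] is the SMARTS for a tertiary amine: a trivalent nitrogen with no H, bonded to three carbons.
The molecule carries 2 separate instances of a dimethylamino group (-N(CH3)2) meeting every constraint; each maps to a distinct set of atoms, giving 2 matches.

2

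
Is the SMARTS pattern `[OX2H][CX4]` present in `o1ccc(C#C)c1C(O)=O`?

No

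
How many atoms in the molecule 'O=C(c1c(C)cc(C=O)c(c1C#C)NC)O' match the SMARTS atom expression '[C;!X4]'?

4

Check the 16 heavy atoms by environment: 6× c (aromatic, X3) → no; 2× C (X2) → match; 2× C (X3) → match; 2× O (X1) → no; 1× N (X3) → no; 2× C (X4) → no; 1× O (X2) → no.
Summing the matching environments: 2 + 2 = 4 matching atoms.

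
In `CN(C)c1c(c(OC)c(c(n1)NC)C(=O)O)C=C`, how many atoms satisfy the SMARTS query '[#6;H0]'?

6

Check the 18 heavy atoms by environment: 1× n (aromatic, H0) → no; 5× c (aromatic, H0) → match; 1× N (H1) → no; 4× C (H3) → no; 2× O (H0) → no; 1× N (H0) → no; 1× C (H0) → match; 1× O (H1) → no; 1× C (H1) → no; 1× C (H2) → no.
Summing the matching environments: 5 + 1 = 6 matching atoms.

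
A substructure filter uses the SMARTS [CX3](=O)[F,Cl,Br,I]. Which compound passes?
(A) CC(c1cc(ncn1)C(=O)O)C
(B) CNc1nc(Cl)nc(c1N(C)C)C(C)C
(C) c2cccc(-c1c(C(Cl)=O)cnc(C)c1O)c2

C

[CX3](=O)[F,Cl,Br,I] describes a carbonyl carbon bonded to a halogen (an acyl halide).
(A) has a carboxylic acid group (-C(=O)OH) but the carbonyl is bonded to -OH, not to a halogen.
(B) has a chloro substituent but the Cl is not on a carbonyl carbon.
(C) contains an acyl chloride (-C(=O)Cl), which satisfies every atom and bond constraint.
So the answer is (C).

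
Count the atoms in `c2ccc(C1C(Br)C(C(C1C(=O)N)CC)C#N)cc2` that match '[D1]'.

Check the 19 heavy atoms by environment: 6× C (D3) → no; 1× Br (D1) → match; 2× C (D2) → no; 2× N (D1) → match; 1× C (D1) → match; 1× O (D1) → match; 1× c (aromatic, D3) → no; 5× c (aromatic, D2) → no.
Summing the matching environments: 1 + 2 + 1 + 1 = 5 matching atoms.

5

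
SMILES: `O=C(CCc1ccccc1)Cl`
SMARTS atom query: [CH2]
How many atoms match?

2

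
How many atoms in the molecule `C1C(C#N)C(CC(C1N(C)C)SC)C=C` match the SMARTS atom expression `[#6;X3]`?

2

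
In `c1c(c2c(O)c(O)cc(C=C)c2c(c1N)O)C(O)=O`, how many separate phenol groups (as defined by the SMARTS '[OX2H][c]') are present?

3

[OX2H][c] is the SMARTS for a phenol: a hydroxyl oxygen attached to an aromatic carbon.
The molecule carries 3 separate instances of a hydroxyl group (-OH) meeting every constraint; each maps to a distinct set of atoms, giving 3 matches.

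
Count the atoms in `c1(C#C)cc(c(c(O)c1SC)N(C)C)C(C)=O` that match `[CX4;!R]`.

4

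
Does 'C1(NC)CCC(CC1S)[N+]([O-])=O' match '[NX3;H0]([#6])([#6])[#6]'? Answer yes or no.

No

The pattern [NX3;H0]([#6])([#6])[#6] describes a trivalent nitrogen with no H, bonded to three carbons — a tertiary amine.
The closest candidate here is an N-methylamino group (-NHCH3), but the nitrogen still has one H (H1), not H0. No other fragment satisfies the full query, so there is no match.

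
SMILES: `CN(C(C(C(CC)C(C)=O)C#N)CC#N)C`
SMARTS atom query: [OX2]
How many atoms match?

0

The query [OX2] means: aliphatic oxygen with two total connections — ether, hydroxyl, or ester single-bond O.
Check the 16 heavy atoms by environment: 9× C (X4) → no; 1× C (X3) → no; 1× O (X1) → no; 2× C (X2) → no; 2× N (X1) → no; 1× N (X3) → no.
No environment satisfies the query, so 0 matching atoms.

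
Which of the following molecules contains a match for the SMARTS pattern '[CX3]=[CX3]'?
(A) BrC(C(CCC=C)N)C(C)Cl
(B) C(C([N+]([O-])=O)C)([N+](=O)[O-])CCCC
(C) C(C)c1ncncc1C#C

A

[CX3]=[CX3] describes a non-aromatic C=C double bond between two sp2 carbons (an alkene).
(A) contains a vinyl group (-CH=CH2), which satisfies every atom and bond constraint.
(B) has an ethyl group (-CH2CH3) but its C-C bond is a single bond between CX4 carbons, not CX3=CX3.
(C) has an ethyl group (-CH2CH3) but its C-C bond is a single bond between CX4 carbons, not CX3=CX3.
So the answer is (A).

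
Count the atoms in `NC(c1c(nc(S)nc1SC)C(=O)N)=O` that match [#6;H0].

6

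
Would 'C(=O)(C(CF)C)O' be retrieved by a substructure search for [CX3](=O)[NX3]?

The pattern [CX3](=O)[NX3] describes a carbonyl carbon bonded to a trivalent nitrogen — an amide.
The closest candidate here is a carboxylic acid group (-C(=O)OH), but the carbonyl is bonded to O, not to an NX3 nitrogen. No other fragment satisfies the full query, so there is no match.

No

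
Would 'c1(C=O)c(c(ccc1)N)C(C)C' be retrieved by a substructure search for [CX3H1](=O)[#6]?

The pattern [CX3H1](=O)[#6] describes an sp2 carbon with one H, double-bonded to O and single-bonded to carbon — an aldehyde.
The molecule carries an aldehyde (-CHO), whose atoms satisfy every constraint of the query, so the pattern matches.

Yes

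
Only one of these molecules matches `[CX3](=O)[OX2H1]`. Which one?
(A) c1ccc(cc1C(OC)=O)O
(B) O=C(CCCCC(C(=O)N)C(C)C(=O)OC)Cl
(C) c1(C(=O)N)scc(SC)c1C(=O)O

C

[CX3](=O)[OX2H1] describes an sp2 carbon double-bonded to O and single-bonded to an -OH oxygen (a carboxylic acid).
(A) has a methyl-ester group (-C(=O)OCH3) but the singly-bonded O has no H (OX2H0, not OX2H1).
(B) has an acyl chloride (-C(=O)Cl) but the carbonyl is bonded to Cl, not to an -OH oxygen.
(C) contains a carboxylic acid group (-C(=O)OH), which satisfies every atom and bond constraint.
So the answer is (C).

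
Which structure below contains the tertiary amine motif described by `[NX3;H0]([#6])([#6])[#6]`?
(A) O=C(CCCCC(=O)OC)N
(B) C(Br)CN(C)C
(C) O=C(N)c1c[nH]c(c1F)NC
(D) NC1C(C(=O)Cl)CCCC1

B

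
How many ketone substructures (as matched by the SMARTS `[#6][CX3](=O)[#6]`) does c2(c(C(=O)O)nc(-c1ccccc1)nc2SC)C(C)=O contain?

[#6][CX3](=O)[#6] is the SMARTS for a ketone: a carbonyl carbon (no H) flanked by two carbons.
Exactly one fragment in the molecule meets all constraints, giving 1 match.

1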